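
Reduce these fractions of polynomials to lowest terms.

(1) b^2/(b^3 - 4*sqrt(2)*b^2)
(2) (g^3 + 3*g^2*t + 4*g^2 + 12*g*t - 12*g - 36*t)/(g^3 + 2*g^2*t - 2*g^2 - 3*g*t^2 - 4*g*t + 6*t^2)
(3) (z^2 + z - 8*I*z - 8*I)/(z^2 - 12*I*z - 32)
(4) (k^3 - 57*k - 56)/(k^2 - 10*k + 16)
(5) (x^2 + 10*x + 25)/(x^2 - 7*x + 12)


(1) = 1/(b - 4*sqrt(2))
(2) = (-g - 6)/(-g + t)
(3) = (z + 1)/(z - 4*I)
(4) = (k^2 + 8*k + 7)/(k - 2)
(5) = (x^2 + 10*x + 25)/(x^2 - 7*x + 12)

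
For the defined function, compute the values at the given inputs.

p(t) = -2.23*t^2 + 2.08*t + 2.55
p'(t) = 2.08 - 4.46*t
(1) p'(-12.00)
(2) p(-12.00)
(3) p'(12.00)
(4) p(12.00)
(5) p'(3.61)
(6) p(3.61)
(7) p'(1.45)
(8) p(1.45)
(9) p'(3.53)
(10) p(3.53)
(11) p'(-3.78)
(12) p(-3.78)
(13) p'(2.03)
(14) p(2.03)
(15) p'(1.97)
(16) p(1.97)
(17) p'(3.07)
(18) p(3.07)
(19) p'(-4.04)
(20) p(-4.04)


(1) = 55.60
(2) = -343.53
(3) = -51.44
(4) = -293.61
(5) = -14.02
(6) = -19.00
(7) = -4.39
(8) = 0.88
(9) = -13.66
(10) = -17.90
(11) = 18.94
(12) = -37.18
(13) = -6.97
(14) = -2.42
(15) = -6.71
(16) = -2.01
(17) = -11.61
(18) = -12.08
(19) = 20.10
(20) = -42.25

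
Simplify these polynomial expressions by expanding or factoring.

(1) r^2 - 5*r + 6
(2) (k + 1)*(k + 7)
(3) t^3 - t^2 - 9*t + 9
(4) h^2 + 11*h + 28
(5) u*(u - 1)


(1) = (r - 3)*(r - 2)
(2) = k^2 + 8*k + 7
(3) = (t - 3)*(t - 1)*(t + 3)
(4) = (h + 4)*(h + 7)
(5) = u^2 - u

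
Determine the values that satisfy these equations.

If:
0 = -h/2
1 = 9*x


Then:
h = 0
x = 1/9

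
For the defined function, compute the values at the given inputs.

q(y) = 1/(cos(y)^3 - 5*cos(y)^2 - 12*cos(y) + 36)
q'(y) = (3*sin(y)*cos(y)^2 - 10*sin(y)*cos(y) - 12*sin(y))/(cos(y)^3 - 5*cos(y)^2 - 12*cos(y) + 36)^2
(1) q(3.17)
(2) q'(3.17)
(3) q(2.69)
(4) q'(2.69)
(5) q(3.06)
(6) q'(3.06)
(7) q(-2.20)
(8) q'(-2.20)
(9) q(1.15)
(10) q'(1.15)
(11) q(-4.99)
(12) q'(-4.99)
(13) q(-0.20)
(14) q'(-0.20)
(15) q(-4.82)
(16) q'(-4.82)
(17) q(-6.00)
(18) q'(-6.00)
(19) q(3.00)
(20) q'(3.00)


(1) = 0.02
(2) = -0.00
(3) = 0.02
(4) = -0.00
(5) = 0.02
(6) = 0.00
(7) = 0.02
(8) = 0.00
(9) = 0.03
(10) = -0.02
(11) = 0.03
(12) = -0.01
(13) = 0.05
(14) = 0.01
(15) = 0.03
(16) = -0.01
(17) = 0.05
(18) = -0.01
(19) = 0.02
(20) = 0.00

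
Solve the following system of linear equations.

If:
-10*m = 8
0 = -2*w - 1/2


Then:
m = -4/5
w = -1/4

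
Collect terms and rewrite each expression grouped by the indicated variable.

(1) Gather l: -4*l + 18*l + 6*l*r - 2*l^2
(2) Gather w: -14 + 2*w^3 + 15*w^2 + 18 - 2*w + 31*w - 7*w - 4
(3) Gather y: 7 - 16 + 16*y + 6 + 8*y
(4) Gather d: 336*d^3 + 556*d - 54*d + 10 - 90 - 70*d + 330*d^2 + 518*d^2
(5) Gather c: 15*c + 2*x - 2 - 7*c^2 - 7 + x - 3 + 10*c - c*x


(1) = -2*l^2 + l*(6*r + 14)
(2) = 2*w^3 + 15*w^2 + 22*w
(3) = 24*y - 3
(4) = 336*d^3 + 848*d^2 + 432*d - 80
(5) = -7*c^2 + c*(25 - x) + 3*x - 12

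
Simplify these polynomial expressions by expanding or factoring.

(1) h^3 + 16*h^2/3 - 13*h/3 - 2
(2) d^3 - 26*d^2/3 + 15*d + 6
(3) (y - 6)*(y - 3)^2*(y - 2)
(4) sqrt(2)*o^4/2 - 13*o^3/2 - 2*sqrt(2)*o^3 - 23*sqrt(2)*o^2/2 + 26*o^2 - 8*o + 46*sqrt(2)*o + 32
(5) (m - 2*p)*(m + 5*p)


(1) = (h - 1)*(h + 1/3)*(h + 6)
(2) = (d - 6)*(d - 3)*(d + 1/3)
(3) = y^4 - 14*y^3 + 69*y^2 - 144*y + 108
(4) = (o - 4)*(o - 8*sqrt(2))*(o + sqrt(2))*(sqrt(2)*o/2 + 1/2)
(5) = m^2 + 3*m*p - 10*p^2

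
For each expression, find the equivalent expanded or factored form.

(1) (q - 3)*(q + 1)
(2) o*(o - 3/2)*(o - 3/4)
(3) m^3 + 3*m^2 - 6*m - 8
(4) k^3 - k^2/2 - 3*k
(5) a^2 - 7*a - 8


(1) = q^2 - 2*q - 3
(2) = o^3 - 9*o^2/4 + 9*o/8
(3) = (m - 2)*(m + 1)*(m + 4)
(4) = k*(k - 2)*(k + 3/2)
(5) = (a - 8)*(a + 1)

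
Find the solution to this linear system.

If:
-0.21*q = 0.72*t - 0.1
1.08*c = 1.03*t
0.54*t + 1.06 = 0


Then:
c = -1.87
q = 7.21
t = -1.96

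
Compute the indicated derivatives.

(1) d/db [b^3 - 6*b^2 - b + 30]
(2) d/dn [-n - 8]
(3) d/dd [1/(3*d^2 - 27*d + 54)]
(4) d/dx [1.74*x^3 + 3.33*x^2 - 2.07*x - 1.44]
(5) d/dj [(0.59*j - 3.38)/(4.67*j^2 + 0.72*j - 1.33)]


(1) = 3*b^2 - 12*b - 1
(2) = -1
(3) = (9 - 2*d)/(3*(d^2 - 9*d + 18)^2)
(4) = 5.22*x^2 + 6.66*x - 2.07
(5) = (-2.7553*j^2 + 31.5692*j + 1.6489)/(21.8089*j^4 + 6.7248*j^3 - 11.9038*j^2 - 1.9152*j + 1.7689)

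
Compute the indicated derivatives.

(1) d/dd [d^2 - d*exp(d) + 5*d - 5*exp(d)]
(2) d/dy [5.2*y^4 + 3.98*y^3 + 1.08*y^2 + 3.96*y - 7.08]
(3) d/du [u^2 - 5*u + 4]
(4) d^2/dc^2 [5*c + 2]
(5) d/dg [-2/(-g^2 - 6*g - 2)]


(1) = -d*exp(d) + 2*d - 6*exp(d) + 5
(2) = 20.8*y^3 + 11.94*y^2 + 2.16*y + 3.96
(3) = 2*u - 5
(4) = 0
(5) = 4*(-g - 3)/(g^2 + 6*g + 2)^2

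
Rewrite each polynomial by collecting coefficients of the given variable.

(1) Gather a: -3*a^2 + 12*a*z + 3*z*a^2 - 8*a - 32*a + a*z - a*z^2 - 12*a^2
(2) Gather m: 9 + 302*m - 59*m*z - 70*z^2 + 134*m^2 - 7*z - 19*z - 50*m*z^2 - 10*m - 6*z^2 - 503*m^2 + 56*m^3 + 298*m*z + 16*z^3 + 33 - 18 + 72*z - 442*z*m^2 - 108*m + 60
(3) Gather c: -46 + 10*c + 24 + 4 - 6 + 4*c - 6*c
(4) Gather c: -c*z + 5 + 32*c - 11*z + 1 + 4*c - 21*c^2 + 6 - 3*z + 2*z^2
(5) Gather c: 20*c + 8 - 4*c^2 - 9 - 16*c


(1) = a^2*(3*z - 15) + a*(-z^2 + 13*z - 40)
(2) = 56*m^3 + m^2*(-442*z - 369) + m*(-50*z^2 + 239*z + 184) + 16*z^3 - 76*z^2 + 46*z + 84
(3) = 8*c - 24
(4) = -21*c^2 + c*(36 - z) + 2*z^2 - 14*z + 12
(5) = -4*c^2 + 4*c - 1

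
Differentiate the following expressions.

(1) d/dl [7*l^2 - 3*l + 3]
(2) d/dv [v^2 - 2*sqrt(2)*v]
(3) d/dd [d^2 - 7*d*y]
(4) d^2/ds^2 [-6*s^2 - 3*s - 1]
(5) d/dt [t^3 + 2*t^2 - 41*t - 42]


(1) = 14*l - 3
(2) = 2*v - 2*sqrt(2)
(3) = 2*d - 7*y
(4) = -12
(5) = 3*t^2 + 4*t - 41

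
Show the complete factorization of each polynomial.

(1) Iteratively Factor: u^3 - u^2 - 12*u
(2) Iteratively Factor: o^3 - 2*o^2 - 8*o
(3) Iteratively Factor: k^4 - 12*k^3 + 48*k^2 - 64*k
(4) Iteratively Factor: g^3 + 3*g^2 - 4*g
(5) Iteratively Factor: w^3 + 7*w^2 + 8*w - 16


(1) = (u)*(u^2 - u - 12) = u*(u + 3)*(u - 4)
(2) = (o - 4)*(o^2 + 2*o) = (o - 4)*(o + 2)*(o)
(3) = (k - 4)*(k^3 - 8*k^2 + 16*k) = (k - 4)^2*(k^2 - 4*k) = k*(k - 4)^2*(k - 4)
(4) = (g + 4)*(g^2 - g) = (g - 1)*(g + 4)*(g)
(5) = (w + 4)*(w^2 + 3*w - 4) = (w - 1)*(w + 4)*(w + 4)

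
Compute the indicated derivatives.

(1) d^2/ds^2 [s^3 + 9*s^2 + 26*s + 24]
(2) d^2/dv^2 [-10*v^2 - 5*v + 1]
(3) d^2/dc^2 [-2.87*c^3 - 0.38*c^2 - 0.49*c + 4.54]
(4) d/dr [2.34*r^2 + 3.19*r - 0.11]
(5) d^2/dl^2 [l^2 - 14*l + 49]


(1) = 6*s + 18
(2) = -20
(3) = -17.22*c - 0.76
(4) = 4.68*r + 3.19
(5) = 2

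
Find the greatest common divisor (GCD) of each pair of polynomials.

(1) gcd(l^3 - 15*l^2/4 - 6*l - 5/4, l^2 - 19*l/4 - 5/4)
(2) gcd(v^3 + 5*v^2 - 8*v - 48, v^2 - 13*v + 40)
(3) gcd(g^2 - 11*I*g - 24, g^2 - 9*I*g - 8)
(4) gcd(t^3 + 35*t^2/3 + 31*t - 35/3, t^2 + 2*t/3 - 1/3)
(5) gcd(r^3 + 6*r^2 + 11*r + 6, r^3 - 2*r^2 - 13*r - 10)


(1) = gcd((l - 5)*(l + 1/4)*(l + 1), (l - 5)*(l + 1/4)) = l^2 - 19*l/4 - 5/4
(2) = 1
(3) = g - 8*I
(4) = t - 1/3
(5) = gcd((r + 1)*(r + 2)*(r + 3), (r - 5)*(r + 1)*(r + 2)) = r^2 + 3*r + 2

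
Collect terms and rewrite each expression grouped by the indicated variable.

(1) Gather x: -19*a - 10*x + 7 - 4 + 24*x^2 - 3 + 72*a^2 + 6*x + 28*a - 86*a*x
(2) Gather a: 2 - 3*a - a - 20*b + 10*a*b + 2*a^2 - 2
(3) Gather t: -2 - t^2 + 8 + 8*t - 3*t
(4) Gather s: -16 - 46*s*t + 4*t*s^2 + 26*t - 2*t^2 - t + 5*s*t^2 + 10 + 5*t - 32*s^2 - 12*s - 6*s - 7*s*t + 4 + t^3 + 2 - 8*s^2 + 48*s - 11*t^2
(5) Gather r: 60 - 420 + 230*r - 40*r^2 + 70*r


(1) = 72*a^2 + 9*a + 24*x^2 + x*(-86*a - 4)
(2) = 2*a^2 + a*(10*b - 4) - 20*b
(3) = -t^2 + 5*t + 6
(4) = s^2*(4*t - 40) + s*(5*t^2 - 53*t + 30) + t^3 - 13*t^2 + 30*t
(5) = -40*r^2 + 300*r - 360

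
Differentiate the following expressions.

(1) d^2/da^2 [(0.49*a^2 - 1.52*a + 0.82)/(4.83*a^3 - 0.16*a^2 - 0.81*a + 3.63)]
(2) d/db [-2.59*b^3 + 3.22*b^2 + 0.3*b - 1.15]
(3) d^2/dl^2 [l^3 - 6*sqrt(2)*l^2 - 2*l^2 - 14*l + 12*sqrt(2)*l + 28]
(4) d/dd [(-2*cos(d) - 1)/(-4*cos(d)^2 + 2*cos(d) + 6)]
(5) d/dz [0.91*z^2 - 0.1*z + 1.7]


(1) = (22.862322*a^6 - 212.759568*a^5 + 248.106474*a^4 - 142.513054*a^3 + 302.385084*a^2 - 90.921132*a + 6.003366)/(112.678587*a^9 - 11.197872*a^8 - 56.318283*a^7 + 257.803433*a^6 - 7.386903*a^5 - 85.246038*a^4 + 193.224528*a^3 + 0.820017*a^2 - 32.019867*a + 47.832147)
(2) = -7.77*b^2 + 6.44*b + 0.3
(3) = 6*l - 12*sqrt(2) - 4
(4) = (4*cos(d)^2 + 4*cos(d) + 5)*sin(d)/(2*(cos(d) + 1)^2*(2*cos(d) - 3)^2)
(5) = 1.82*z - 0.1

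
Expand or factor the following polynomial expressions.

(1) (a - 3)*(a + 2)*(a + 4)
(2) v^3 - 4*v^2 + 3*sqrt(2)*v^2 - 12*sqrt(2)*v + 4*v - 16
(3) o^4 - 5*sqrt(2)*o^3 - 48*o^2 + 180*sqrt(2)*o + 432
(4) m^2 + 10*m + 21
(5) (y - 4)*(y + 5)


(1) = a^3 + 3*a^2 - 10*a - 24
(2) = (v - 4)*(v + sqrt(2))*(v + 2*sqrt(2))
(3) = (o - 6)*(o + 6)*(o - 6*sqrt(2))*(o + sqrt(2))
(4) = (m + 3)*(m + 7)
(5) = y^2 + y - 20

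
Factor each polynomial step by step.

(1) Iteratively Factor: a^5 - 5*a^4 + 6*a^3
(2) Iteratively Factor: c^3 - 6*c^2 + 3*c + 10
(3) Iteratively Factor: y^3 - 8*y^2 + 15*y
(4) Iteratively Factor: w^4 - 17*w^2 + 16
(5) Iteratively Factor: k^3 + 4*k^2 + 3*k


(1) = (a)*(a^4 - 5*a^3 + 6*a^2) = a^2*(a^3 - 5*a^2 + 6*a) = a^2*(a - 2)*(a^2 - 3*a) = a^2*(a - 3)*(a - 2)*(a)
(2) = (c - 2)*(c^2 - 4*c - 5) = (c - 5)*(c - 2)*(c + 1)
(3) = (y)*(y^2 - 8*y + 15) = y*(y - 5)*(y - 3)
(4) = (w + 4)*(w^3 - 4*w^2 - w + 4) = (w - 1)*(w + 4)*(w^2 - 3*w - 4) = (w - 4)*(w - 1)*(w + 4)*(w + 1)
(5) = (k)*(k^2 + 4*k + 3) = k*(k + 1)*(k + 3)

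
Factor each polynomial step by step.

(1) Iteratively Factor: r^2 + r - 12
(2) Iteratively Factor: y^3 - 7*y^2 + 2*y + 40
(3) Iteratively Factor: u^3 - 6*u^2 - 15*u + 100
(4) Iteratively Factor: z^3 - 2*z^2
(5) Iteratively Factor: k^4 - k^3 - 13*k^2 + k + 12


(1) = (r + 4)*(r - 3)
(2) = (y + 2)*(y^2 - 9*y + 20) = (y - 5)*(y + 2)*(y - 4)
(3) = (u - 5)*(u^2 - u - 20) = (u - 5)*(u + 4)*(u - 5)
(4) = (z)*(z^2 - 2*z) = z^2*(z - 2)
(5) = (k - 1)*(k^3 - 13*k - 12) = (k - 4)*(k - 1)*(k^2 + 4*k + 3) = (k - 4)*(k - 1)*(k + 3)*(k + 1)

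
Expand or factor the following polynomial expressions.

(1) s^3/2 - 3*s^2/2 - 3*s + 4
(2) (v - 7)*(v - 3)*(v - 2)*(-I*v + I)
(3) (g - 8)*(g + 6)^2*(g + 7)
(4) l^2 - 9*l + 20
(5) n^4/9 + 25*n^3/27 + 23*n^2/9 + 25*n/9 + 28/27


(1) = (s/2 + 1)*(s - 4)*(s - 1)
(2) = -I*v^4 + 13*I*v^3 - 53*I*v^2 + 83*I*v - 42*I
(3) = g^4 + 11*g^3 - 32*g^2 - 708*g - 2016
(4) = (l - 5)*(l - 4)
(5) = (n/3 + 1/3)^2*(n + 7/3)*(n + 4)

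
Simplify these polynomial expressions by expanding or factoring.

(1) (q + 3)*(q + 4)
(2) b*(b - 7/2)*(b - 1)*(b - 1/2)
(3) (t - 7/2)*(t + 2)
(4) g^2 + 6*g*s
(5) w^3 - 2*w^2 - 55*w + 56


(1) = q^2 + 7*q + 12
(2) = b^4 - 5*b^3 + 23*b^2/4 - 7*b/4
(3) = t^2 - 3*t/2 - 7
(4) = g*(g + 6*s)
(5) = (w - 8)*(w - 1)*(w + 7)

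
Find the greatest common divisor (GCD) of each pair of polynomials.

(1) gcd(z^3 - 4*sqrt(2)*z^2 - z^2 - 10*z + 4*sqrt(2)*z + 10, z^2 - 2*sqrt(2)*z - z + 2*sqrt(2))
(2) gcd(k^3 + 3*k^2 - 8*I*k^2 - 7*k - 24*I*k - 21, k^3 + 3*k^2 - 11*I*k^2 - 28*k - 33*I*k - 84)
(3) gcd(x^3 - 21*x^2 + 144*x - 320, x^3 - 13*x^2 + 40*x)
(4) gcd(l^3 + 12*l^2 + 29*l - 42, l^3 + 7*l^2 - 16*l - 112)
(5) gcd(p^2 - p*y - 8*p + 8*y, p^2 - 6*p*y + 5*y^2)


(1) = z - 1
(2) = k^2 + k*(3 - 7*I) - 21*I
(3) = x^2 - 13*x + 40
(4) = l + 7
(5) = -p + y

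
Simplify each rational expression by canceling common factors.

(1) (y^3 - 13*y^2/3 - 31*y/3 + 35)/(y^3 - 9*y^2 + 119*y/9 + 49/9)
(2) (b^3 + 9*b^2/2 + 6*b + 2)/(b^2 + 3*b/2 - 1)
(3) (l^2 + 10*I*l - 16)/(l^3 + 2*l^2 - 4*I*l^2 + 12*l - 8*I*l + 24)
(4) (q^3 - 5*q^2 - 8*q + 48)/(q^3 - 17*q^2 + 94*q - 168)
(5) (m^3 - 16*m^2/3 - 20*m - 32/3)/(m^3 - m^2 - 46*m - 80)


(1) = (3*y^2 - 6*y - 45)/(3*y^2 - 20*y - 7)
(2) = (2*b^2 + 5*b + 2)/(2*b - 1)
(3) = (l + 8*I)/(l^2 + l*(2 - 6*I) - 12*I)
(4) = (q^2 - q - 12)/(q^2 - 13*q + 42)
(5) = (3*m + 2)/(3*m + 15)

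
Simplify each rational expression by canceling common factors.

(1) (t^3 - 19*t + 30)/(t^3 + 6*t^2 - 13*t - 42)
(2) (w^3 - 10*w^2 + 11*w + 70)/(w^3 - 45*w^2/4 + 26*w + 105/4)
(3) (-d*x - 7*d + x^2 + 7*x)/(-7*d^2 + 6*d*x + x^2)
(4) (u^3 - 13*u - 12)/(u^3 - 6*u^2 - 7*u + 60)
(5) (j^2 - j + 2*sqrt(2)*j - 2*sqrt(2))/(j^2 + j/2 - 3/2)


(1) = (t^2 + 3*t - 10)/(t^2 + 9*t + 14)
(2) = (4*w + 8)/(4*w + 3)
(3) = (x + 7)/(7*d + x)
(4) = (u + 1)/(u - 5)
(5) = (2*j + 4*sqrt(2))/(2*j + 3)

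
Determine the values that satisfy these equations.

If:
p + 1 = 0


Then:
p = -1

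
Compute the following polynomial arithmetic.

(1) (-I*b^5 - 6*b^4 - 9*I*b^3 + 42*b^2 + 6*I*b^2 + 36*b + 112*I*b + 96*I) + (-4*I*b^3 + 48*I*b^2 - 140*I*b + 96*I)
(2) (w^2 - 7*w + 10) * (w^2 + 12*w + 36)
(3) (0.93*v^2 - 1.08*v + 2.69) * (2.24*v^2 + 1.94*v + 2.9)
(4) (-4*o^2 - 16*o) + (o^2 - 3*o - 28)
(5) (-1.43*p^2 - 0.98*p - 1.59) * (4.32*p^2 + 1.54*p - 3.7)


(1) = -I*b^5 - 6*b^4 - 13*I*b^3 + 42*b^2 + 54*I*b^2 + 36*b - 28*I*b + 192*I
(2) = w^4 + 5*w^3 - 38*w^2 - 132*w + 360
(3) = 2.0832*v^4 - 0.615*v^3 + 6.6274*v^2 + 2.0866*v + 7.801
(4) = -3*o^2 - 19*o - 28
(5) = -6.1776*p^4 - 6.4358*p^3 - 3.087*p^2 + 1.1774*p + 5.883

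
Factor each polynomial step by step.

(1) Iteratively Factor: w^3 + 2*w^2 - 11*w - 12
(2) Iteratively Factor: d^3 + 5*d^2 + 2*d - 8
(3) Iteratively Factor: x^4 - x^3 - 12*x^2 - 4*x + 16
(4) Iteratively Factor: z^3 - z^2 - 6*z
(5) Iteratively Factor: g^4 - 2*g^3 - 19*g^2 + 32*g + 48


(1) = (w + 1)*(w^2 + w - 12) = (w - 3)*(w + 1)*(w + 4)
(2) = (d + 2)*(d^2 + 3*d - 4) = (d + 2)*(d + 4)*(d - 1)
(3) = (x - 1)*(x^3 - 12*x - 16) = (x - 1)*(x + 2)*(x^2 - 2*x - 8) = (x - 1)*(x + 2)^2*(x - 4)
(4) = (z + 2)*(z^2 - 3*z) = (z - 3)*(z + 2)*(z)
(5) = (g - 3)*(g^3 + g^2 - 16*g - 16) = (g - 4)*(g - 3)*(g^2 + 5*g + 4) = (g - 4)*(g - 3)*(g + 1)*(g + 4)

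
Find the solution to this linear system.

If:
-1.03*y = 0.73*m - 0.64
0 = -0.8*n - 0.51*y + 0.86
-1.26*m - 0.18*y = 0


Then:
m = -0.10
n = 0.63
y = 0.69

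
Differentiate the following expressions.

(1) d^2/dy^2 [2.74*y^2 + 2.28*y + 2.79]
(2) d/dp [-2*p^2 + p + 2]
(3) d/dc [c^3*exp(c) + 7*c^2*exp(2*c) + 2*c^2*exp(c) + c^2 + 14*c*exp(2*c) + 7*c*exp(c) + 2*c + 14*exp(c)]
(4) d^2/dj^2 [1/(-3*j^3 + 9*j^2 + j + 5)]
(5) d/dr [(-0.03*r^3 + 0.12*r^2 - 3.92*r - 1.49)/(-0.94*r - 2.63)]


(1) = 5.48000000000000
(2) = 1 - 4*p
(3) = c^3*exp(c) + 14*c^2*exp(2*c) + 5*c^2*exp(c) + 42*c*exp(2*c) + 11*c*exp(c) + 2*c + 14*exp(2*c) + 21*exp(c) + 2
(4) = 2*(9*(j - 1)*(-3*j^3 + 9*j^2 + j + 5) + (-9*j^2 + 18*j + 1)^2)/(-3*j^3 + 9*j^2 + j + 5)^3
(5) = (0.0564*r^3 + 0.1239*r^2 - 0.6312*r + 8.909)/(0.8836*r^2 + 4.9444*r + 6.9169)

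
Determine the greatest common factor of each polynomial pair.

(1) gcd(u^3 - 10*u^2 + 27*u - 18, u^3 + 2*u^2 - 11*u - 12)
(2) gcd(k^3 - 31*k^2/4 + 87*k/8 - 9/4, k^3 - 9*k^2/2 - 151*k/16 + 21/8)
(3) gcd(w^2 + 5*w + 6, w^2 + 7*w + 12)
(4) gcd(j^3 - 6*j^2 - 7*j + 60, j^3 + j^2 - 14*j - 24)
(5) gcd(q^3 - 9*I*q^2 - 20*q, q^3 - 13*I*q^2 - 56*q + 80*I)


(1) = gcd((u - 6)*(u - 3)*(u - 1), (u - 3)*(u + 1)*(u + 4)) = u - 3
(2) = k^2 - 25*k/4 + 3/2
(3) = w + 3
(4) = j^2 - j - 12
(5) = q^2 - 9*I*q - 20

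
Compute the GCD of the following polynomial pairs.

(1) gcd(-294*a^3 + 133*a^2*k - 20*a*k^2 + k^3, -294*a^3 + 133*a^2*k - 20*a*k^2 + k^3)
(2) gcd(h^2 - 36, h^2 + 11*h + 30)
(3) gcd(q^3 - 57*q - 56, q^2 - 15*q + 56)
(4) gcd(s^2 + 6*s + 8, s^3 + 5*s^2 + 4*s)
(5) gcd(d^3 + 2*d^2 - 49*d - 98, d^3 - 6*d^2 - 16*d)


(1) = gcd((-7*a + k)^2*(-6*a + k), (-7*a + k)^2*(-6*a + k)) = 294*a^3 - 133*a^2*k + 20*a*k^2 - k^3
(2) = h + 6
(3) = q - 8
(4) = gcd((s + 2)*(s + 4), s*(s + 1)*(s + 4)) = s + 4
(5) = d + 2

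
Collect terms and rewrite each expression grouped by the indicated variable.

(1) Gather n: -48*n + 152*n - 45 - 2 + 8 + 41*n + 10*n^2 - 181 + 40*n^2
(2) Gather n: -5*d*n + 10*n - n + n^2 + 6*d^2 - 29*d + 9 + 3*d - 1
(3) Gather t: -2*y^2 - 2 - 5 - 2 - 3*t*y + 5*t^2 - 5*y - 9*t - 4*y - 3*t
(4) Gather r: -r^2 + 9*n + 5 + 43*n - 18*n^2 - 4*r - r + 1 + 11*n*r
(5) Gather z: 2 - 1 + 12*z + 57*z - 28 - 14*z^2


(1) = 50*n^2 + 145*n - 220
(2) = 6*d^2 - 26*d + n^2 + n*(9 - 5*d) + 8
(3) = 5*t^2 + t*(-3*y - 12) - 2*y^2 - 9*y - 9
(4) = -18*n^2 + 52*n - r^2 + r*(11*n - 5) + 6
(5) = -14*z^2 + 69*z - 27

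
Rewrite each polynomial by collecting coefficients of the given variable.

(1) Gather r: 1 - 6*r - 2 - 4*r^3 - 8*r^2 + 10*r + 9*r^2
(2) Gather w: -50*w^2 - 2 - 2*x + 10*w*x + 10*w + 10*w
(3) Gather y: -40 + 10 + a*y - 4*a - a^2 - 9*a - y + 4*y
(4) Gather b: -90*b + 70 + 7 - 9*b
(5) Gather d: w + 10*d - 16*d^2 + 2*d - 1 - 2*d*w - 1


(1) = -4*r^3 + r^2 + 4*r - 1
(2) = -50*w^2 + w*(10*x + 20) - 2*x - 2
(3) = -a^2 - 13*a + y*(a + 3) - 30
(4) = 77 - 99*b
(5) = -16*d^2 + d*(12 - 2*w) + w - 2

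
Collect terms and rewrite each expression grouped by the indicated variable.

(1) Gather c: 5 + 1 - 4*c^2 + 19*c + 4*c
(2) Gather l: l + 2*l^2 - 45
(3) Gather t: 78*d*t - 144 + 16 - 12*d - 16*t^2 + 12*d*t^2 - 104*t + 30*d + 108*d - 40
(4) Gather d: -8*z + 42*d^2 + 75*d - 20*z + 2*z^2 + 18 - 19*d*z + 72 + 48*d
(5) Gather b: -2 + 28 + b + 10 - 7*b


(1) = -4*c^2 + 23*c + 6
(2) = 2*l^2 + l - 45
(3) = 126*d + t^2*(12*d - 16) + t*(78*d - 104) - 168
(4) = 42*d^2 + d*(123 - 19*z) + 2*z^2 - 28*z + 90
(5) = 36 - 6*b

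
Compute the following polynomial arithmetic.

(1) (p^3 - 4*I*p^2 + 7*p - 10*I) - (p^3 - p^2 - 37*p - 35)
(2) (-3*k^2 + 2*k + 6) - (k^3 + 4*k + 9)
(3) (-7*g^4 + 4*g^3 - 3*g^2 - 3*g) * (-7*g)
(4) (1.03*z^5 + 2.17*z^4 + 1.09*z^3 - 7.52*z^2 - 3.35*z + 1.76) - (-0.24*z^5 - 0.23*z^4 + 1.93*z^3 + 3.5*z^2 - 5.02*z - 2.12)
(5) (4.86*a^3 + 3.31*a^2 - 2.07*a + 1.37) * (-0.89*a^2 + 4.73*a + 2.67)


(1) = p^2 - 4*I*p^2 + 44*p + 35 - 10*I
(2) = -k^3 - 3*k^2 - 2*k - 3
(3) = 49*g^5 - 28*g^4 + 21*g^3 + 21*g^2
(4) = 1.27*z^5 + 2.4*z^4 - 0.84*z^3 - 11.02*z^2 + 1.67*z + 3.88
(5) = -4.3254*a^5 + 20.0419*a^4 + 30.4748*a^3 - 2.1727*a^2 + 0.9532*a + 3.6579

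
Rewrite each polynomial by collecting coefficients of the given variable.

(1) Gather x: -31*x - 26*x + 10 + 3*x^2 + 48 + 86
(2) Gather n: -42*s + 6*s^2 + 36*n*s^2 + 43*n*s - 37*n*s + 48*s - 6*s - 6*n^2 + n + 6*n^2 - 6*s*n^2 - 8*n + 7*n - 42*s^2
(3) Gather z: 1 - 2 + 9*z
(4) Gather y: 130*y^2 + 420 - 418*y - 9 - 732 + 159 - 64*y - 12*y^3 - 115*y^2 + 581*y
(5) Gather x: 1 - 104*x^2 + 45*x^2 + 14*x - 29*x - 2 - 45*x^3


(1) = 3*x^2 - 57*x + 144
(2) = -6*n^2*s + n*(36*s^2 + 6*s) - 36*s^2
(3) = 9*z - 1
(4) = -12*y^3 + 15*y^2 + 99*y - 162
(5) = -45*x^3 - 59*x^2 - 15*x - 1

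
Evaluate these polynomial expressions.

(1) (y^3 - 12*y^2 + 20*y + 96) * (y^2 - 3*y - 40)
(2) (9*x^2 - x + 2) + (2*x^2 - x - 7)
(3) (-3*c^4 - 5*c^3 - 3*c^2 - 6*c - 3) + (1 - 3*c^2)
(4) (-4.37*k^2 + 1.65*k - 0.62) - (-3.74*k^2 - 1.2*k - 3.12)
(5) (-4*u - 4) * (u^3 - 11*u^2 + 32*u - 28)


(1) = y^5 - 15*y^4 + 16*y^3 + 516*y^2 - 1088*y - 3840
(2) = 11*x^2 - 2*x - 5
(3) = -3*c^4 - 5*c^3 - 6*c^2 - 6*c - 2
(4) = -0.63*k^2 + 2.85*k + 2.5
(5) = -4*u^4 + 40*u^3 - 84*u^2 - 16*u + 112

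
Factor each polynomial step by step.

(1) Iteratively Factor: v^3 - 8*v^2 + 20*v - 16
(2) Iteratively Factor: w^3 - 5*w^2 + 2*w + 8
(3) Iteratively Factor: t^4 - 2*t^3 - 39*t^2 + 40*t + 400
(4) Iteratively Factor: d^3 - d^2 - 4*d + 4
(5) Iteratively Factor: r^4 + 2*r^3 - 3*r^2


(1) = (v - 4)*(v^2 - 4*v + 4) = (v - 4)*(v - 2)*(v - 2)
(2) = (w + 1)*(w^2 - 6*w + 8) = (w - 4)*(w + 1)*(w - 2)
(3) = (t + 4)*(t^3 - 6*t^2 - 15*t + 100) = (t + 4)^2*(t^2 - 10*t + 25) = (t - 5)*(t + 4)^2*(t - 5)
(4) = (d + 2)*(d^2 - 3*d + 2) = (d - 2)*(d + 2)*(d - 1)
(5) = (r - 1)*(r^3 + 3*r^2) = (r - 1)*(r + 3)*(r^2) = r*(r - 1)*(r + 3)*(r)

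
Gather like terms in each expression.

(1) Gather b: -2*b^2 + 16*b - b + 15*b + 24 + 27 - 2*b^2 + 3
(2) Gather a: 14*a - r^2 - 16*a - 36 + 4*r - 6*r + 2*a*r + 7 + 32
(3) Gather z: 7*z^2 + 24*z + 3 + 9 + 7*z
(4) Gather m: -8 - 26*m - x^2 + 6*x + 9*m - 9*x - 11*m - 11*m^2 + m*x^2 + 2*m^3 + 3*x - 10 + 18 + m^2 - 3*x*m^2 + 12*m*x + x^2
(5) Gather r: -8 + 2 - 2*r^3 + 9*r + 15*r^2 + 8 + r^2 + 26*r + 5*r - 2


(1) = -4*b^2 + 30*b + 54
(2) = a*(2*r - 2) - r^2 - 2*r + 3
(3) = 7*z^2 + 31*z + 12
(4) = 2*m^3 + m^2*(-3*x - 10) + m*(x^2 + 12*x - 28)
(5) = -2*r^3 + 16*r^2 + 40*r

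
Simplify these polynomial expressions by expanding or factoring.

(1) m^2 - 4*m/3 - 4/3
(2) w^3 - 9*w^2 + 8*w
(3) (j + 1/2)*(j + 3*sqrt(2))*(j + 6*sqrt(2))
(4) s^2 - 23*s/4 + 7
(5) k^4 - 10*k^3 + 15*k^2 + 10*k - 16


(1) = (m - 2)*(m + 2/3)
(2) = w*(w - 8)*(w - 1)
(3) = j^3 + j^2/2 + 9*sqrt(2)*j^2 + 9*sqrt(2)*j/2 + 36*j + 18
(4) = (s - 4)*(s - 7/4)
(5) = (k - 8)*(k - 2)*(k - 1)*(k + 1)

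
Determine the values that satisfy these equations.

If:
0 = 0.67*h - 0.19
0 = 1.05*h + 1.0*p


Then:
h = 0.28
p = -0.30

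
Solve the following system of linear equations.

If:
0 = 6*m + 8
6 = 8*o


Then:
m = -4/3
o = 3/4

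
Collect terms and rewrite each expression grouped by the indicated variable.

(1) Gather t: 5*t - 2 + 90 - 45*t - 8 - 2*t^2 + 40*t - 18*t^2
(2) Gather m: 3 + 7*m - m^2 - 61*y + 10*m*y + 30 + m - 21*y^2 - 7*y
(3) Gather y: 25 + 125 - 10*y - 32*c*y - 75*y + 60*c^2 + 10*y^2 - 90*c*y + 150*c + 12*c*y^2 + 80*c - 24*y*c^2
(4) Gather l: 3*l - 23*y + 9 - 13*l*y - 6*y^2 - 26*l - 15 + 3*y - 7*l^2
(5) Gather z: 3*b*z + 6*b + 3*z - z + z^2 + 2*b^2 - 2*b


(1) = 80 - 20*t^2
(2) = -m^2 + m*(10*y + 8) - 21*y^2 - 68*y + 33
(3) = 60*c^2 + 230*c + y^2*(12*c + 10) + y*(-24*c^2 - 122*c - 85) + 150
(4) = -7*l^2 + l*(-13*y - 23) - 6*y^2 - 20*y - 6
(5) = 2*b^2 + 4*b + z^2 + z*(3*b + 2)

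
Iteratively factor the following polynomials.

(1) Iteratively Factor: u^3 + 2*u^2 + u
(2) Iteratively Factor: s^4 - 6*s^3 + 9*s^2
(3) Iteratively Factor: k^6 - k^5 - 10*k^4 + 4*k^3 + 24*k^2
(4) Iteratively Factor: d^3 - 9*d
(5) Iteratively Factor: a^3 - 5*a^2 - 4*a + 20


(1) = (u + 1)*(u^2 + u) = u*(u + 1)*(u + 1)
(2) = (s - 3)*(s^3 - 3*s^2) = (s - 3)^2*(s^2) = s*(s - 3)^2*(s)
(3) = (k + 2)*(k^5 - 3*k^4 - 4*k^3 + 12*k^2) = (k - 2)*(k + 2)*(k^4 - k^3 - 6*k^2) = (k - 2)*(k + 2)^2*(k^3 - 3*k^2) = k*(k - 2)*(k + 2)^2*(k^2 - 3*k) = k^2*(k - 2)*(k + 2)^2*(k - 3)
(4) = (d + 3)*(d^2 - 3*d) = (d - 3)*(d + 3)*(d)
(5) = (a - 5)*(a^2 - 4) = (a - 5)*(a - 2)*(a + 2)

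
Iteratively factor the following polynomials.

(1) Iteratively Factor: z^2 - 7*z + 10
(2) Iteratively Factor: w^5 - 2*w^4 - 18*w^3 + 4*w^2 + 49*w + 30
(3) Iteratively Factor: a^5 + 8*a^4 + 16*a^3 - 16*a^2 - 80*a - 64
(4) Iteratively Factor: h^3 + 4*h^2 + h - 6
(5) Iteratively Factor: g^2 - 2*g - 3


(1) = (z - 5)*(z - 2)
(2) = (w + 1)*(w^4 - 3*w^3 - 15*w^2 + 19*w + 30) = (w + 1)*(w + 3)*(w^3 - 6*w^2 + 3*w + 10) = (w - 2)*(w + 1)*(w + 3)*(w^2 - 4*w - 5) = (w - 2)*(w + 1)^2*(w + 3)*(w - 5)
(3) = (a + 2)*(a^4 + 6*a^3 + 4*a^2 - 24*a - 32) = (a + 2)^2*(a^3 + 4*a^2 - 4*a - 16) = (a - 2)*(a + 2)^2*(a^2 + 6*a + 8) = (a - 2)*(a + 2)^2*(a + 4)*(a + 2)
(4) = (h - 1)*(h^2 + 5*h + 6) = (h - 1)*(h + 2)*(h + 3)
(5) = (g + 1)*(g - 3)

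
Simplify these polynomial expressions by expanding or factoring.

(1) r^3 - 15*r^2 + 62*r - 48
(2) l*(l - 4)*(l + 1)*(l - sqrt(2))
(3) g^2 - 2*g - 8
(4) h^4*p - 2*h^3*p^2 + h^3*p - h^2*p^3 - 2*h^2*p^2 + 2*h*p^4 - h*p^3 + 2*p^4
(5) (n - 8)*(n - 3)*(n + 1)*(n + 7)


(1) = (r - 8)*(r - 6)*(r - 1)
(2) = l^4 - 3*l^3 - sqrt(2)*l^3 - 4*l^2 + 3*sqrt(2)*l^2 + 4*sqrt(2)*l
(3) = (g - 4)*(g + 2)
(4) = (h - 2*p)*(h - p)*(h + p)*(h*p + p)
(5) = n^4 - 3*n^3 - 57*n^2 + 115*n + 168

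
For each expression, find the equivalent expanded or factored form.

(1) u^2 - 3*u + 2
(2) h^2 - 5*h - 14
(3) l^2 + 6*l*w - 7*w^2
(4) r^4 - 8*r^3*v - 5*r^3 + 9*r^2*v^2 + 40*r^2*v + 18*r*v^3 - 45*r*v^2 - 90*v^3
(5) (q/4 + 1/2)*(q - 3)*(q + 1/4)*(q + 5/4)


(1) = (u - 2)*(u - 1)
(2) = (h - 7)*(h + 2)
(3) = (l - w)*(l + 7*w)
(4) = (r - 5)*(r - 6*v)*(r - 3*v)*(r + v)
(5) = q^4/4 + q^3/8 - 115*q^2/64 - 149*q/64 - 15/32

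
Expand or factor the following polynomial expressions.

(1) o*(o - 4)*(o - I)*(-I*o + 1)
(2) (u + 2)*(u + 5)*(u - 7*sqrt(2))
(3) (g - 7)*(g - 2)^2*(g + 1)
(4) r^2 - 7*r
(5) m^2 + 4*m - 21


(1) = -I*o^4 + 4*I*o^3 - I*o^2 + 4*I*o
(2) = u^3 - 7*sqrt(2)*u^2 + 7*u^2 - 49*sqrt(2)*u + 10*u - 70*sqrt(2)
(3) = g^4 - 10*g^3 + 21*g^2 + 4*g - 28
(4) = r*(r - 7)
(5) = (m - 3)*(m + 7)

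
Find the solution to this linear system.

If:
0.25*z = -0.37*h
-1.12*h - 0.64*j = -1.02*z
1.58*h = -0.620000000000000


Then:
h = -0.39
j = 1.61
z = 0.58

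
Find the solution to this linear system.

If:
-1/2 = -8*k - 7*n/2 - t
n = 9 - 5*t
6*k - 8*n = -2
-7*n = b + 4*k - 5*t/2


Then:
b = 1918/419
k = -85/419
n = 41/419
t = 746/419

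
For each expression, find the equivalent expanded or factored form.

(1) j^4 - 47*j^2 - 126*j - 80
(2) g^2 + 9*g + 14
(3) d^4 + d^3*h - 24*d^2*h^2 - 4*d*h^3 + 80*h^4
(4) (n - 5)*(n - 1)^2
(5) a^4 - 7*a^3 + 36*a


(1) = (j - 8)*(j + 1)*(j + 2)*(j + 5)
(2) = (g + 2)*(g + 7)
(3) = (d - 4*h)*(d - 2*h)*(d + 2*h)*(d + 5*h)
(4) = n^3 - 7*n^2 + 11*n - 5
(5) = a*(a - 6)*(a - 3)*(a + 2)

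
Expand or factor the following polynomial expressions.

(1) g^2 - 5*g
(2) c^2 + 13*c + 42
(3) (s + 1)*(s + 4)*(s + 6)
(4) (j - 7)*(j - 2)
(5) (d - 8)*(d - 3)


(1) = g*(g - 5)
(2) = (c + 6)*(c + 7)
(3) = s^3 + 11*s^2 + 34*s + 24
(4) = j^2 - 9*j + 14
(5) = d^2 - 11*d + 24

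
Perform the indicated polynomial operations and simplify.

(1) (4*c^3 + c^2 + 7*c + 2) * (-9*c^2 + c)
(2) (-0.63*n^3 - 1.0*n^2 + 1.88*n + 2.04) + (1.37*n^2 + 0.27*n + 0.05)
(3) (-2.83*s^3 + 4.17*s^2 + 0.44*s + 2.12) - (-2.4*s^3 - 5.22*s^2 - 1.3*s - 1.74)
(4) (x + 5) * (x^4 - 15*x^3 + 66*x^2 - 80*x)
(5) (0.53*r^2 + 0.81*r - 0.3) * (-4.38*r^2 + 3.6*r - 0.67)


(1) = -36*c^5 - 5*c^4 - 62*c^3 - 11*c^2 + 2*c
(2) = -0.63*n^3 + 0.37*n^2 + 2.15*n + 2.09
(3) = -0.43*s^3 + 9.39*s^2 + 1.74*s + 3.86
(4) = x^5 - 10*x^4 - 9*x^3 + 250*x^2 - 400*x
(5) = -2.3214*r^4 - 1.6398*r^3 + 3.8749*r^2 - 1.6227*r + 0.201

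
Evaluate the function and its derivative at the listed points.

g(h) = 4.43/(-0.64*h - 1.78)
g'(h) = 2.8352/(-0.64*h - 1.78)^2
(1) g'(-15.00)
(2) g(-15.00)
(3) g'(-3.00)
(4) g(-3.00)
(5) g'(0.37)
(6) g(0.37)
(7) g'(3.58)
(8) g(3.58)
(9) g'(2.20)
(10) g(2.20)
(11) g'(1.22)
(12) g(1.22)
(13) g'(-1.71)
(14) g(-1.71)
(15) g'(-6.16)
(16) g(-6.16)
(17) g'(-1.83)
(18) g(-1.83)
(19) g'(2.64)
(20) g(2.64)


(1) = 0.05
(2) = 0.57
(3) = 144.65
(4) = 31.64
(5) = 0.70
(6) = -2.20
(7) = 0.17
(8) = -1.09
(9) = 0.28
(10) = -1.39
(11) = 0.43
(12) = -1.73
(13) = 6.03
(14) = -6.46
(15) = 0.61
(16) = 2.05
(17) = 7.65
(18) = -7.28
(19) = 0.24
(20) = -1.28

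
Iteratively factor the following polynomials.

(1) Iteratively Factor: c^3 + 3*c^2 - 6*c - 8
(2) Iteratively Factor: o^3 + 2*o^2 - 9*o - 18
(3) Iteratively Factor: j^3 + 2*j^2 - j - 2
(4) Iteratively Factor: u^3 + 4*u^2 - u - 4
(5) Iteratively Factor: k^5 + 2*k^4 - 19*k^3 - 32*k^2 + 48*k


(1) = (c + 1)*(c^2 + 2*c - 8) = (c + 1)*(c + 4)*(c - 2)
(2) = (o - 3)*(o^2 + 5*o + 6) = (o - 3)*(o + 3)*(o + 2)
(3) = (j + 2)*(j^2 - 1) = (j + 1)*(j + 2)*(j - 1)
(4) = (u - 1)*(u^2 + 5*u + 4) = (u - 1)*(u + 1)*(u + 4)
(5) = (k)*(k^4 + 2*k^3 - 19*k^2 - 32*k + 48) = k*(k + 3)*(k^3 - k^2 - 16*k + 16) = k*(k - 1)*(k + 3)*(k^2 - 16) = k*(k - 4)*(k - 1)*(k + 3)*(k + 4)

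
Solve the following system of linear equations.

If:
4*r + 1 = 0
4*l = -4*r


Then:
l = 1/4
r = -1/4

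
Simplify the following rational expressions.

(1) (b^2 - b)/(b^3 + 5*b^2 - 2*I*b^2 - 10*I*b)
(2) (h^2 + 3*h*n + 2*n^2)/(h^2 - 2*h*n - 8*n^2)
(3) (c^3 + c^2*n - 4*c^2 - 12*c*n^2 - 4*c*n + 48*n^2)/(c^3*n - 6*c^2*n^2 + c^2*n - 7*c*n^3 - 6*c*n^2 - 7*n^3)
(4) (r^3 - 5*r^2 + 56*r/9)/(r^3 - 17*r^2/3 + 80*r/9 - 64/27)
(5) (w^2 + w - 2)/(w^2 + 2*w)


(1) = (b - 1)/(b^2 + b*(5 - 2*I) - 10*I)
(2) = (h + n)/(h - 4*n)
(3) = (c^3 + c^2*n - 4*c^2 - 12*c*n^2 - 4*c*n + 48*n^2)/(c^3*n - 6*c^2*n^2 + c^2*n - 7*c*n^3 - 6*c*n^2 - 7*n^3)
(4) = (9*r^2 - 21*r)/(9*r^2 - 27*r + 8)
(5) = (w - 1)/w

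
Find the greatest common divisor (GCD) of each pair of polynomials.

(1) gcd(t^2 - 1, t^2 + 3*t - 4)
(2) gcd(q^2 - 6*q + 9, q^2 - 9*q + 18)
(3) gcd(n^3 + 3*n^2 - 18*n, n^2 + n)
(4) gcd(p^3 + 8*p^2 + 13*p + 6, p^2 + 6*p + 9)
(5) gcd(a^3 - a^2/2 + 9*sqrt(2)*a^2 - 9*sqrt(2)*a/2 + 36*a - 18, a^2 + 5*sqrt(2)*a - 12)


(1) = gcd((t - 1)*(t + 1), (t - 1)*(t + 4)) = t - 1
(2) = q - 3
(3) = n
(4) = gcd((p + 1)^2*(p + 6), (p + 3)^2) = 1
(5) = gcd((a - 1/2)*(a + 3*sqrt(2))*(a + 6*sqrt(2)), (a - sqrt(2))*(a + 6*sqrt(2))) = a + 6*sqrt(2)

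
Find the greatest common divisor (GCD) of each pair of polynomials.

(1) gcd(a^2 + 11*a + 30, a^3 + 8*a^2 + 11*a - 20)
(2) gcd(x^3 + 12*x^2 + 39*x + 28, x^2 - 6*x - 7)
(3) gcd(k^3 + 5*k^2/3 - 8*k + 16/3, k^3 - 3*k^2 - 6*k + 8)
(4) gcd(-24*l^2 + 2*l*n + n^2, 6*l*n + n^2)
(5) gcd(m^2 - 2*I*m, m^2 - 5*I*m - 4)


(1) = gcd((a + 5)*(a + 6), (a - 1)*(a + 4)*(a + 5)) = a + 5
(2) = x + 1
(3) = gcd((k - 4/3)*(k - 1)*(k + 4), (k - 4)*(k - 1)*(k + 2)) = k - 1
(4) = 6*l + n
(5) = gcd(m*(m - 2*I), (m - 4*I)*(m - I)) = 1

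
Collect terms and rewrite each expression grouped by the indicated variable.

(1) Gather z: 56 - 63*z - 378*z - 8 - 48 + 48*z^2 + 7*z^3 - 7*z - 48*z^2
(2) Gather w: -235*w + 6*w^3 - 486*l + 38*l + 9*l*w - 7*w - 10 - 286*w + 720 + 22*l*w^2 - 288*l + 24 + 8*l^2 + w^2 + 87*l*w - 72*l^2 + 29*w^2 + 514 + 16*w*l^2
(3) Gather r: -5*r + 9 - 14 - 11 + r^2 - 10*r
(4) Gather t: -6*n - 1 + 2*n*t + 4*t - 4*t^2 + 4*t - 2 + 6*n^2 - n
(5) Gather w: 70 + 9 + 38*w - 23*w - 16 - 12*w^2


(1) = 7*z^3 - 448*z
(2) = -64*l^2 - 736*l + 6*w^3 + w^2*(22*l + 30) + w*(16*l^2 + 96*l - 528) + 1248
(3) = r^2 - 15*r - 16
(4) = 6*n^2 - 7*n - 4*t^2 + t*(2*n + 8) - 3
(5) = -12*w^2 + 15*w + 63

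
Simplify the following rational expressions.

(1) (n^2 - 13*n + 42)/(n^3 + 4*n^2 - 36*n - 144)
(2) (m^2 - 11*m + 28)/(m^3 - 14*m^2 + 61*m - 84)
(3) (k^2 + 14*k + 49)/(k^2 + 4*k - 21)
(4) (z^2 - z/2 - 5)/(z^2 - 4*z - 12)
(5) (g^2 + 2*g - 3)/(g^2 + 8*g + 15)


(1) = (n - 7)/(n^2 + 10*n + 24)
(2) = 1/(m - 3)
(3) = (k + 7)/(k - 3)
(4) = (2*z - 5)/(2*z - 12)
(5) = (g - 1)/(g + 5)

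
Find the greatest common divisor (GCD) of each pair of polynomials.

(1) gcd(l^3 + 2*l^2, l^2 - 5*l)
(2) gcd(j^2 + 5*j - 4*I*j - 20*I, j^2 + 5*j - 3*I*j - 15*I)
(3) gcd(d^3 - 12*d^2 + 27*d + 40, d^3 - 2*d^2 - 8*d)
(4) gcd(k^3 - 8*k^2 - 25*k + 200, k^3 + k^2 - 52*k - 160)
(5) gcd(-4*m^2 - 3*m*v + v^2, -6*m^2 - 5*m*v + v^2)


(1) = gcd(l^2*(l + 2), l*(l - 5)) = l
(2) = gcd((j + 5)*(j - 4*I), (j + 5)*(j - 3*I)) = j + 5
(3) = gcd((d - 8)*(d - 5)*(d + 1), d*(d - 4)*(d + 2)) = 1
(4) = gcd((k - 8)*(k - 5)*(k + 5), (k - 8)*(k + 4)*(k + 5)) = k^2 - 3*k - 40
(5) = gcd((-4*m + v)*(m + v), (-6*m + v)*(m + v)) = m + v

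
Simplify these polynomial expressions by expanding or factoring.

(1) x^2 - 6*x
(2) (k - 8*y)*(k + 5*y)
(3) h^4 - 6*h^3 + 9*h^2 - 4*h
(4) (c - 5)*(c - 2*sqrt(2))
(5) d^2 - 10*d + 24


(1) = x*(x - 6)
(2) = k^2 - 3*k*y - 40*y^2
(3) = h*(h - 4)*(h - 1)^2
(4) = c^2 - 5*c - 2*sqrt(2)*c + 10*sqrt(2)
(5) = (d - 6)*(d - 4)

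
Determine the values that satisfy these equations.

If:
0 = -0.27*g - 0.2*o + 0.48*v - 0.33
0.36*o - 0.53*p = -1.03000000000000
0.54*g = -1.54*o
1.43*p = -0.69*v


Then:
g = 61.06
o = -21.41
p = -12.60
v = 26.11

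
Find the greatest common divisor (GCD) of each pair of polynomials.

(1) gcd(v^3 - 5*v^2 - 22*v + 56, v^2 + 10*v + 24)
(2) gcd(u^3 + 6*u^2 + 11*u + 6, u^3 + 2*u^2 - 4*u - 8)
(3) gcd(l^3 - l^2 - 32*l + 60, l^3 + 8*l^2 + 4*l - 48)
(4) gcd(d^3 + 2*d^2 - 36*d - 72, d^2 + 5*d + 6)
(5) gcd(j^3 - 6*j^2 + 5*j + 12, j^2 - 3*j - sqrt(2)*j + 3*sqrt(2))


(1) = v + 4
(2) = u + 2
(3) = gcd((l - 5)*(l - 2)*(l + 6), (l - 2)*(l + 4)*(l + 6)) = l^2 + 4*l - 12
(4) = d + 2
(5) = gcd((j - 4)*(j - 3)*(j + 1), (j - 3)*(j - sqrt(2))) = j - 3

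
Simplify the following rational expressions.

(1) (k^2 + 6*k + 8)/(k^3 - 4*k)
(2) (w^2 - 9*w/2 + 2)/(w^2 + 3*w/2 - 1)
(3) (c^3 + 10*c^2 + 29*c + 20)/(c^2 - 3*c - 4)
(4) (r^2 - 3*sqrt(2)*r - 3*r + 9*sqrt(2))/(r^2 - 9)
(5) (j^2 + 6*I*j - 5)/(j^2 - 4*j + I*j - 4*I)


(1) = (k + 4)/(k^2 - 2*k)
(2) = (w - 4)/(w + 2)
(3) = (c^2 + 9*c + 20)/(c - 4)
(4) = (r - 3*sqrt(2))/(r + 3)
(5) = (j + 5*I)/(j - 4)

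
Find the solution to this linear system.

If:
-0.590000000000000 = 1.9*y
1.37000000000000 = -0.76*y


Then:
No Solution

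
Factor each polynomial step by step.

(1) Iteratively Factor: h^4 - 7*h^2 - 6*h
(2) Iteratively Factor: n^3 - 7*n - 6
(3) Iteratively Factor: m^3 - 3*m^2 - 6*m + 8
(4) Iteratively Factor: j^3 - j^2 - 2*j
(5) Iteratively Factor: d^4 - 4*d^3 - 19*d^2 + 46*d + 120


(1) = (h + 2)*(h^3 - 2*h^2 - 3*h) = (h - 3)*(h + 2)*(h^2 + h) = (h - 3)*(h + 1)*(h + 2)*(h)
(2) = (n - 3)*(n^2 + 3*n + 2) = (n - 3)*(n + 1)*(n + 2)
(3) = (m + 2)*(m^2 - 5*m + 4) = (m - 1)*(m + 2)*(m - 4)
(4) = (j - 2)*(j^2 + j) = (j - 2)*(j + 1)*(j)
(5) = (d - 4)*(d^3 - 19*d - 30) = (d - 4)*(d + 2)*(d^2 - 2*d - 15) = (d - 4)*(d + 2)*(d + 3)*(d - 5)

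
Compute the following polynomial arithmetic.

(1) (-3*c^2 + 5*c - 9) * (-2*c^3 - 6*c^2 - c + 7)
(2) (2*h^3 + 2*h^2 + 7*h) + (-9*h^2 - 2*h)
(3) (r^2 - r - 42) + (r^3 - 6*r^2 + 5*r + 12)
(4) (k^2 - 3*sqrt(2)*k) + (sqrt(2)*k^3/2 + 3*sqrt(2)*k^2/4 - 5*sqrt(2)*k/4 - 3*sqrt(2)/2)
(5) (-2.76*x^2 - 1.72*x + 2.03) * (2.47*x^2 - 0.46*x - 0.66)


(1) = 6*c^5 + 8*c^4 - 9*c^3 + 28*c^2 + 44*c - 63
(2) = 2*h^3 - 7*h^2 + 5*h
(3) = r^3 - 5*r^2 + 4*r - 30
(4) = sqrt(2)*k^3/2 + k^2 + 3*sqrt(2)*k^2/4 - 17*sqrt(2)*k/4 - 3*sqrt(2)/2
(5) = -6.8172*x^4 - 2.9788*x^3 + 7.6269*x^2 + 0.2014*x - 1.3398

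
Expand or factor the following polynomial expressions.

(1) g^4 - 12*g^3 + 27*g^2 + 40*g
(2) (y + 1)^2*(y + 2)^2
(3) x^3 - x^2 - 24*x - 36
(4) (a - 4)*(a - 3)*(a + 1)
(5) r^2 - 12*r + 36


(1) = g*(g - 8)*(g - 5)*(g + 1)
(2) = y^4 + 6*y^3 + 13*y^2 + 12*y + 4
(3) = (x - 6)*(x + 2)*(x + 3)
(4) = a^3 - 6*a^2 + 5*a + 12
(5) = (r - 6)^2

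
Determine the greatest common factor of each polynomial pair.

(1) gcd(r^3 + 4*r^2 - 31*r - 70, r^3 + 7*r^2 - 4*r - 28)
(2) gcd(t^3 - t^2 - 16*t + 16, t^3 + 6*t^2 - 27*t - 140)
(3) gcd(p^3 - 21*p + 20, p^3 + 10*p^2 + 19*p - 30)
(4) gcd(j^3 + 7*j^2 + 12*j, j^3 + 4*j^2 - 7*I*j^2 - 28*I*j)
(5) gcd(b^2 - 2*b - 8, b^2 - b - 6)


(1) = r^2 + 9*r + 14
(2) = t + 4
(3) = gcd((p - 4)*(p - 1)*(p + 5), (p - 1)*(p + 5)*(p + 6)) = p^2 + 4*p - 5
(4) = j^2 + 4*j
(5) = gcd((b - 4)*(b + 2), (b - 3)*(b + 2)) = b + 2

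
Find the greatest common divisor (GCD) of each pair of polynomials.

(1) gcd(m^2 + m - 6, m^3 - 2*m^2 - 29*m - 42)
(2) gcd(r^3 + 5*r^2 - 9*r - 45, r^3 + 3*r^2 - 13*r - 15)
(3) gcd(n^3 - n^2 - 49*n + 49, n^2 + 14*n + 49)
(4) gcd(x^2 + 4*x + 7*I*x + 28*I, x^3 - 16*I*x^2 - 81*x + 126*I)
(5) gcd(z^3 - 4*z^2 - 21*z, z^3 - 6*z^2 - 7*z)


(1) = m + 3
(2) = r^2 + 2*r - 15
(3) = gcd((n - 7)*(n - 1)*(n + 7), (n + 7)^2) = n + 7
(4) = 1
(5) = gcd(z*(z - 7)*(z + 3), z*(z - 7)*(z + 1)) = z^2 - 7*z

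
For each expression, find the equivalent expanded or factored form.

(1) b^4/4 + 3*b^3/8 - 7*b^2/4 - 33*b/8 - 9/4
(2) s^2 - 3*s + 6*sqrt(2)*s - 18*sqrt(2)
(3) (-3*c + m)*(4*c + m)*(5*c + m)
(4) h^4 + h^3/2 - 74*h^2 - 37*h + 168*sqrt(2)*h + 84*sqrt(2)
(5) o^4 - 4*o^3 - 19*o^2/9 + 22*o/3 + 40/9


(1) = (b/4 + 1/4)*(b - 3)*(b + 3/2)*(b + 2)
(2) = (s - 3)*(s + 6*sqrt(2))
(3) = -60*c^3 - 7*c^2*m + 6*c*m^2 + m^3
(4) = (h + 1/2)*(h - 4*sqrt(2))*(h - 3*sqrt(2))*(h + 7*sqrt(2))
(5) = (o - 4)*(o - 5/3)*(o + 2/3)*(o + 1)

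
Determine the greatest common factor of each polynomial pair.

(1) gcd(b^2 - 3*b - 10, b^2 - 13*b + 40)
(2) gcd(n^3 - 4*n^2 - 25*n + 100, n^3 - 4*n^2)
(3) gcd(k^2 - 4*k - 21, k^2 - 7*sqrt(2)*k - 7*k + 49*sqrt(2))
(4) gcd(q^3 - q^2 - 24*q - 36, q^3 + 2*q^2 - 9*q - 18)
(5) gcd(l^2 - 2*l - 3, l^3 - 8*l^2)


(1) = gcd((b - 5)*(b + 2), (b - 8)*(b - 5)) = b - 5
(2) = gcd((n - 5)*(n - 4)*(n + 5), n^2*(n - 4)) = n - 4
(3) = gcd((k - 7)*(k + 3), (k - 7)*(k - 7*sqrt(2))) = k - 7
(4) = q^2 + 5*q + 6
(5) = gcd((l - 3)*(l + 1), l^2*(l - 8)) = 1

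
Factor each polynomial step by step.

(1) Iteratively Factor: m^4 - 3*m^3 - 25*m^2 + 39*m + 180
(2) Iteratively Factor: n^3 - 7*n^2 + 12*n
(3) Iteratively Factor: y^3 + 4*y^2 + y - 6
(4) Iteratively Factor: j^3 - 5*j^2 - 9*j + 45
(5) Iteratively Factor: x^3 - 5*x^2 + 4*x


(1) = (m + 3)*(m^3 - 6*m^2 - 7*m + 60) = (m - 4)*(m + 3)*(m^2 - 2*m - 15) = (m - 5)*(m - 4)*(m + 3)*(m + 3)
(2) = (n)*(n^2 - 7*n + 12) = n*(n - 3)*(n - 4)
(3) = (y + 2)*(y^2 + 2*y - 3) = (y + 2)*(y + 3)*(y - 1)
(4) = (j - 3)*(j^2 - 2*j - 15) = (j - 5)*(j - 3)*(j + 3)
(5) = (x - 4)*(x^2 - x) = x*(x - 4)*(x - 1)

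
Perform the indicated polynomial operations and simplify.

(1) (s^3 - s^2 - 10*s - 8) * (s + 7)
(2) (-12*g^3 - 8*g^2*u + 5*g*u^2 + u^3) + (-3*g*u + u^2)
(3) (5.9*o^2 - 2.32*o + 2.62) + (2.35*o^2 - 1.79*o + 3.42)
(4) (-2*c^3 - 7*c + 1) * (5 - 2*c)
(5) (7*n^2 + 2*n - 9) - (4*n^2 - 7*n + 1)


(1) = s^4 + 6*s^3 - 17*s^2 - 78*s - 56
(2) = -12*g^3 - 8*g^2*u + 5*g*u^2 - 3*g*u + u^3 + u^2
(3) = 8.25*o^2 - 4.11*o + 6.04
(4) = 4*c^4 - 10*c^3 + 14*c^2 - 37*c + 5
(5) = 3*n^2 + 9*n - 10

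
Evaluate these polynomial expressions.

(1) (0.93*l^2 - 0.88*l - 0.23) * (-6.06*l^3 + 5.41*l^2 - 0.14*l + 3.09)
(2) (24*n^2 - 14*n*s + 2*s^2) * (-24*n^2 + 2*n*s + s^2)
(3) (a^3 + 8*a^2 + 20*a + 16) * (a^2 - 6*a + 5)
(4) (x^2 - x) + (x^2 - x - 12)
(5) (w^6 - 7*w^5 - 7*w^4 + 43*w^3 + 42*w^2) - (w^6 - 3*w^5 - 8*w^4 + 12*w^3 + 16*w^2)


(1) = -5.6358*l^5 + 10.3641*l^4 - 3.4972*l^3 + 1.7526*l^2 - 2.687*l - 0.7107
(2) = -576*n^4 + 384*n^3*s - 52*n^2*s^2 - 10*n*s^3 + 2*s^4
(3) = a^5 + 2*a^4 - 23*a^3 - 64*a^2 + 4*a + 80
(4) = 2*x^2 - 2*x - 12
(5) = -4*w^5 + w^4 + 31*w^3 + 26*w^2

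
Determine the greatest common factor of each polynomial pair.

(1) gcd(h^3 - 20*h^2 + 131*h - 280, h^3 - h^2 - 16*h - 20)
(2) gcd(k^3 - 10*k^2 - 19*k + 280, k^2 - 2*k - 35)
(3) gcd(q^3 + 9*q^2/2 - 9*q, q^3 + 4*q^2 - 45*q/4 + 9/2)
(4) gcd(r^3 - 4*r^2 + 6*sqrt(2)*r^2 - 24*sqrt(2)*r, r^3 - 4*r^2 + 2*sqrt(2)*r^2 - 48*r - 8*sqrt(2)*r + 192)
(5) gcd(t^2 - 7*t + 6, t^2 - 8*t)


(1) = h - 5
(2) = k^2 - 2*k - 35
(3) = q^2 + 9*q/2 - 9
(4) = r^2 + r*(-4 + 6*sqrt(2)) - 24*sqrt(2)
(5) = gcd((t - 6)*(t - 1), t*(t - 8)) = 1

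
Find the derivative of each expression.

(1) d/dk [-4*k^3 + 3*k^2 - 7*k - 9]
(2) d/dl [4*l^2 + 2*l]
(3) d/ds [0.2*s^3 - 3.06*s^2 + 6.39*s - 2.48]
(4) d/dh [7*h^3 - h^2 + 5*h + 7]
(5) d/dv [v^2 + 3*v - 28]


(1) = -12*k^2 + 6*k - 7
(2) = 8*l + 2
(3) = 0.6*s^2 - 6.12*s + 6.39
(4) = 21*h^2 - 2*h + 5
(5) = 2*v + 3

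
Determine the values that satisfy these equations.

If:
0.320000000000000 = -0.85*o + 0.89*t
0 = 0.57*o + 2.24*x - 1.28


Then:
o = 2.24561403508772 - 3.92982456140351*x
t = 2.50423812339838 - 3.7532032328011*x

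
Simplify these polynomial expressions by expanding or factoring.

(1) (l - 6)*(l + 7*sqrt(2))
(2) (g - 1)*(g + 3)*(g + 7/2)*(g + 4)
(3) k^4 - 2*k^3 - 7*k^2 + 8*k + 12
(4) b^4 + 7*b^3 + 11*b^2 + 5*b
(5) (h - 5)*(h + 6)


(1) = l^2 - 6*l + 7*sqrt(2)*l - 42*sqrt(2)
(2) = g^4 + 19*g^3/2 + 26*g^2 + 11*g/2 - 42
(3) = (k - 3)*(k - 2)*(k + 1)*(k + 2)
(4) = b*(b + 1)^2*(b + 5)
(5) = h^2 + h - 30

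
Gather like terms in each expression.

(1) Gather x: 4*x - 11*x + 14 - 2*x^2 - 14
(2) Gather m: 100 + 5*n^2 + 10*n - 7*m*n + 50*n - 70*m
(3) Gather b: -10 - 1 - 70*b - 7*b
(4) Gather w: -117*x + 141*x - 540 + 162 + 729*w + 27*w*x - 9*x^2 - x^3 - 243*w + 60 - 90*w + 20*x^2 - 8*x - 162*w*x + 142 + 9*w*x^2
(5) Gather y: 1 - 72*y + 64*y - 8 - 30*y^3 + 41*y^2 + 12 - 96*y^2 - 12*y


(1) = -2*x^2 - 7*x
(2) = m*(-7*n - 70) + 5*n^2 + 60*n + 100
(3) = -77*b - 11
(4) = w*(9*x^2 - 135*x + 396) - x^3 + 11*x^2 + 16*x - 176
(5) = -30*y^3 - 55*y^2 - 20*y + 5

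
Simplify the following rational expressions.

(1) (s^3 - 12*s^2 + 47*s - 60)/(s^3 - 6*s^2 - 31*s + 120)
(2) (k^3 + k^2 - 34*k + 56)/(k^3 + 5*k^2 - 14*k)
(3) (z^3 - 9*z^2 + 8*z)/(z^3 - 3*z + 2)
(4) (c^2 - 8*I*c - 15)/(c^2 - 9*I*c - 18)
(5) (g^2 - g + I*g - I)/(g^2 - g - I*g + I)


(1) = (s^2 - 9*s + 20)/(s^2 - 3*s - 40)
(2) = (k - 4)/k
(3) = (z^2 - 8*z)/(z^2 + z - 2)
(4) = (c - 5*I)/(c - 6*I)
(5) = (g + I)/(g - I)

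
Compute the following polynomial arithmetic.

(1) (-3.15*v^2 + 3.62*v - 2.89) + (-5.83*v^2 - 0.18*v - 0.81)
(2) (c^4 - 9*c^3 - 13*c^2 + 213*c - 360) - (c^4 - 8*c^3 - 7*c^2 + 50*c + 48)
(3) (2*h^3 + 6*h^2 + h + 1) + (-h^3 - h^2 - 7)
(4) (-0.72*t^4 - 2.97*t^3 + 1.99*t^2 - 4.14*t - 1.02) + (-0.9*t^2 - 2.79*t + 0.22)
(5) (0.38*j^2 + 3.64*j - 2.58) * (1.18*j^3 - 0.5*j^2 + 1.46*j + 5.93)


(1) = -8.98*v^2 + 3.44*v - 3.7
(2) = -c^3 - 6*c^2 + 163*c - 408
(3) = h^3 + 5*h^2 + h - 6
(4) = -0.72*t^4 - 2.97*t^3 + 1.09*t^2 - 6.93*t - 0.8
(5) = 0.4484*j^5 + 4.1052*j^4 - 4.3096*j^3 + 8.8578*j^2 + 17.8184*j - 15.2994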